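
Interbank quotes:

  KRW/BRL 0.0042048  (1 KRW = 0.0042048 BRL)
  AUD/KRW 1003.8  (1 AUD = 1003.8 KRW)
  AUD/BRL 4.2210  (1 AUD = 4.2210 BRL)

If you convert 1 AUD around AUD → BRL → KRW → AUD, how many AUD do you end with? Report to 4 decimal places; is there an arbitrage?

Around AUD → BRL → KRW → AUD: 1 × 4.2210 ÷ 0.0042048 ÷ 1003.8 = 1.000053
Product ≈ 1 (deviation 0.005%, within rounding noise).

1.0001 (no arbitrage)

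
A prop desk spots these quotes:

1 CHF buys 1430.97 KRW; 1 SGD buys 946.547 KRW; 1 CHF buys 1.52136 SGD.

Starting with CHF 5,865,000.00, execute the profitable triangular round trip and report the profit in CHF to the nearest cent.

Profitable loop is CHF → SGD → KRW → CHF:
CHF 5,865,000.00 × 1.52136 = SGD 8,922,776.40
SGD 8,922,776.40 × 946.547 = KRW 8,445,827,233
KRW 8,445,827,233 ÷ 1430.97 = CHF 5,902,169.32
Profit = CHF 5,902,169.32 − CHF 5,865,000.00

Profit: CHF 37,169.32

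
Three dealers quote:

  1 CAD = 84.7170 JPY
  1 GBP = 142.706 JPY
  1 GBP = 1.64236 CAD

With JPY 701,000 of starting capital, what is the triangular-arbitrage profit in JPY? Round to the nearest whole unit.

Profit: JPY 17,987

Profitable loop is JPY → CAD → GBP → JPY:
JPY 701,000 ÷ 84.7170 = CAD 8,274.61
CAD 8,274.61 ÷ 1.64236 = GBP 5,038.24
GBP 5,038.24 × 142.706 = JPY 718,987
Profit = JPY 718,987 − JPY 701,000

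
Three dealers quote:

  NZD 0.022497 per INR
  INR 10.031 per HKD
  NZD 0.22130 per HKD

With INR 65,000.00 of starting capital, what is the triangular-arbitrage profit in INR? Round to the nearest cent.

Profit: INR 1,282.79

Profitable loop is INR → NZD → HKD → INR:
INR 65,000.00 × 0.022497 = NZD 1,462.31
NZD 1,462.31 ÷ 0.22130 = HKD 6,607.79
HKD 6,607.79 × 10.031 = INR 66,282.79
Profit = INR 66,282.79 − INR 65,000.00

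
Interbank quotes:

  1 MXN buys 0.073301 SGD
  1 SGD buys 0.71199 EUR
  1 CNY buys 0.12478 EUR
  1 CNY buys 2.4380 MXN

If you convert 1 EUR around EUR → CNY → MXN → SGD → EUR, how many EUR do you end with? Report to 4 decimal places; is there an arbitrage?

1.0197 (arbitrage exists)

Around EUR → CNY → MXN → SGD → EUR: 1 ÷ 0.12478 × 2.4380 × 0.073301 × 0.71199 = 1.019700
Product > 1; profitable direction is EUR → CNY → MXN → SGD → EUR.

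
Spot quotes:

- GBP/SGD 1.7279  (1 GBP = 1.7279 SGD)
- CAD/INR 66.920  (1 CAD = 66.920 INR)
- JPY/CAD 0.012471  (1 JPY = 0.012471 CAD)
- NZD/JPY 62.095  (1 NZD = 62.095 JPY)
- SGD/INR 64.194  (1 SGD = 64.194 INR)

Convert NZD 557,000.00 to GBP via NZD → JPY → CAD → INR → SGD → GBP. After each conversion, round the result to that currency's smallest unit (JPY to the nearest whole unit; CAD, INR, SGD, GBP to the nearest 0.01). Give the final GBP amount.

NZD 557,000.00 × 62.095 = JPY 34,586,915
JPY 34,586,915 × 0.012471 = CAD 431,333.42
CAD 431,333.42 × 66.920 = INR 28,864,832.47
INR 28,864,832.47 ÷ 64.194 = SGD 449,650.01
SGD 449,650.01 ÷ 1.7279 = GBP 260,229.19

GBP 260,229.19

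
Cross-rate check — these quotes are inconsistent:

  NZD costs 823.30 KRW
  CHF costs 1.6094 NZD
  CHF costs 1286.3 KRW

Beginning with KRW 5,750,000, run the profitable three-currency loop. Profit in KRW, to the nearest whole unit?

Profit: KRW 173,081

Profitable loop is KRW → CHF → NZD → KRW:
KRW 5,750,000 ÷ 1286.3 = CHF 4,470.19
CHF 4,470.19 × 1.6094 = NZD 7,194.32
NZD 7,194.32 × 823.30 = KRW 5,923,081
Profit = KRW 5,923,081 − KRW 5,750,000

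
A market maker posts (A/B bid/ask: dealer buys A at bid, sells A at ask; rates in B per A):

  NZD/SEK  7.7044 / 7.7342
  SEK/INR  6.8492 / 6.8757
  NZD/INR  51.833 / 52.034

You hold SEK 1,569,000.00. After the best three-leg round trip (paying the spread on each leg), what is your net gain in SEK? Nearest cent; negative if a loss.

Net profit: SEK 22,162.01

Best loop SEK → INR → NZD → SEK:
SEK 1,569,000.00 × 6.8492 (sell SEK at bid) = INR 10,746,394.80
INR 10,746,394.80 ÷ 52.034 (buy NZD at ask) = NZD 206,526.40
NZD 206,526.40 × 7.7044 (sell NZD at bid) = SEK 1,591,162.01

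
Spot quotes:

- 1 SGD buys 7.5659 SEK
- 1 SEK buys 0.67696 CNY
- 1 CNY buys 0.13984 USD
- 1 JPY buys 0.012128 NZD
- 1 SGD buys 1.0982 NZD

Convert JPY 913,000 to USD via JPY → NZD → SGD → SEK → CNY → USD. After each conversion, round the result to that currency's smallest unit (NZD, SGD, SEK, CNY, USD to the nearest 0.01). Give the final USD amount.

JPY 913,000 × 0.012128 = NZD 11,072.86
NZD 11,072.86 ÷ 1.0982 = SGD 10,082.74
SGD 10,082.74 × 7.5659 = SEK 76,285.00
SEK 76,285.00 × 0.67696 = CNY 51,641.89
CNY 51,641.89 × 0.13984 = USD 7,221.60

USD 7,221.60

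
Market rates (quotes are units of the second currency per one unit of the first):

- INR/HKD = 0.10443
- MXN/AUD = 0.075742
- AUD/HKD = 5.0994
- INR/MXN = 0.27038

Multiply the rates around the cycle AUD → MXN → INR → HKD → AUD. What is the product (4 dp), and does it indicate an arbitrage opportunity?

1.0000 (no arbitrage)

Around AUD → MXN → INR → HKD → AUD: 1 ÷ 0.075742 ÷ 0.27038 × 0.10443 ÷ 5.0994 = 0.999988
Product ≈ 1 (deviation 0.001%, within rounding noise).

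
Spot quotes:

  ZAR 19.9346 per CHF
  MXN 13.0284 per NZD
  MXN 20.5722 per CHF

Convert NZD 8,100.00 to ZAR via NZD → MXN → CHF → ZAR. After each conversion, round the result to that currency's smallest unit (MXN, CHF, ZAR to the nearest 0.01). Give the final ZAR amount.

ZAR 102,259.32

NZD 8,100.00 × 13.0284 = MXN 105,530.04
MXN 105,530.04 ÷ 20.5722 = CHF 5,129.74
CHF 5,129.74 × 19.9346 = ZAR 102,259.32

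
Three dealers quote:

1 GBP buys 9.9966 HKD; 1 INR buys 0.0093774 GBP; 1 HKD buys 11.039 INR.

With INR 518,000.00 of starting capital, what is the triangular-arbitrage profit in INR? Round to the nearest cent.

Profitable loop is INR → GBP → HKD → INR:
INR 518,000.00 × 0.0093774 = GBP 4,857.49
GBP 4,857.49 × 9.9966 = HKD 48,558.42
HKD 48,558.42 × 11.039 = INR 536,036.36
Profit = INR 536,036.36 − INR 518,000.00

Profit: INR 18,036.36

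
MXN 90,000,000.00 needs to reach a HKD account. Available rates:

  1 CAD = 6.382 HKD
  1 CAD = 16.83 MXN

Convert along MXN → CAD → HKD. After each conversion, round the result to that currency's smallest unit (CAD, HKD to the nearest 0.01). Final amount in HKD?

MXN 90,000,000.00 ÷ 16.83 = CAD 5,347,593.58
CAD 5,347,593.58 × 6.382 = HKD 34,128,342.23

HKD 34,128,342.23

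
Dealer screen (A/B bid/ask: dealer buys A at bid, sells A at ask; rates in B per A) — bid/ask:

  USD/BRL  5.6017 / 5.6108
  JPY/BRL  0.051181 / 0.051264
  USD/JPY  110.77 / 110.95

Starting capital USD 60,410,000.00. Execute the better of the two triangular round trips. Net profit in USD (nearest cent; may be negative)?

Net profit: USD 630,062.58

Best loop USD → JPY → BRL → USD:
USD 60,410,000.00 × 110.77 (sell USD at bid) = JPY 6,691,615,700
JPY 6,691,615,700 × 0.051181 (sell JPY at bid) = BRL 342,483,583.14
BRL 342,483,583.14 ÷ 5.6108 (buy USD at ask) = USD 61,040,062.58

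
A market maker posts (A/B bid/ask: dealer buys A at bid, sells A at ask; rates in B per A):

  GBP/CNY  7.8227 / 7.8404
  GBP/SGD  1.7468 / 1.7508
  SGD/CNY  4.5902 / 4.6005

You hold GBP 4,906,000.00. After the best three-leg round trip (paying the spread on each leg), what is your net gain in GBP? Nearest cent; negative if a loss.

Best loop GBP → SGD → CNY → GBP:
GBP 4,906,000.00 × 1.7468 (sell GBP at bid) = SGD 8,569,800.80
SGD 8,569,800.80 × 4.5902 (sell SGD at bid) = CNY 39,337,099.63
CNY 39,337,099.63 ÷ 7.8404 (buy GBP at ask) = GBP 5,017,231.22

Net profit: GBP 111,231.22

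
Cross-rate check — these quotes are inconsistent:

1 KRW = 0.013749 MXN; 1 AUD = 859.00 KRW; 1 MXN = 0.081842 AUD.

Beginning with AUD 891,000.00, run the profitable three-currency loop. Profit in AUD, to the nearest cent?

Profitable loop is AUD → MXN → KRW → AUD:
AUD 891,000.00 ÷ 0.081842 = MXN 10,886,830.72
MXN 10,886,830.72 ÷ 0.013749 = KRW 791,827,095
KRW 791,827,095 ÷ 859.00 = AUD 921,801.04
Profit = AUD 921,801.04 − AUD 891,000.00

Profit: AUD 30,801.04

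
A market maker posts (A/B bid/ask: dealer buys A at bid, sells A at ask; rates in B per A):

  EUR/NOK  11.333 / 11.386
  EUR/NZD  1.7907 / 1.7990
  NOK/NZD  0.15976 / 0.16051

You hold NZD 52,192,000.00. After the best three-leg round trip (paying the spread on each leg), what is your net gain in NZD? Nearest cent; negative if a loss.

Net profit: NZD 335,377.26

Best loop NZD → EUR → NOK → NZD:
NZD 52,192,000.00 ÷ 1.7990 (buy EUR at ask) = EUR 29,011,673.15
EUR 29,011,673.15 × 11.333 (sell EUR at bid) = NOK 328,789,291.83
NOK 328,789,291.83 × 0.15976 (sell NOK at bid) = NZD 52,527,377.26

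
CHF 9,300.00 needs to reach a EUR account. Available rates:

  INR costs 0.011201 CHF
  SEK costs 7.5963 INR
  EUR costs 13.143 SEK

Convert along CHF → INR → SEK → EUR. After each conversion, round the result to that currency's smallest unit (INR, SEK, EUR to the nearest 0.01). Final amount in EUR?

EUR 8,316.29

CHF 9,300.00 ÷ 0.011201 = INR 830,283.01
INR 830,283.01 ÷ 7.5963 = SEK 109,300.98
SEK 109,300.98 ÷ 13.143 = EUR 8,316.29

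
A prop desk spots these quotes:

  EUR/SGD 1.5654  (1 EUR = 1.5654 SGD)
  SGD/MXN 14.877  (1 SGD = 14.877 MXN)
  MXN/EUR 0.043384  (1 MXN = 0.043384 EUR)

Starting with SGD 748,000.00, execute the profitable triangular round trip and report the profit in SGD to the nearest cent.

Profit: SGD 7,739.08

Profitable loop is SGD → MXN → EUR → SGD:
SGD 748,000.00 × 14.877 = MXN 11,127,996.00
MXN 11,127,996.00 × 0.043384 = EUR 482,776.98
EUR 482,776.98 × 1.5654 = SGD 755,739.08
Profit = SGD 755,739.08 − SGD 748,000.00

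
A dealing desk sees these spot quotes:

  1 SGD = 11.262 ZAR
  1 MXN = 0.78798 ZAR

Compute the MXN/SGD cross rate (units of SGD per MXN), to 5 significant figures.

1 MXN × 0.78798 = 0.78798 ZAR
0.78798 ZAR ÷ 11.262 = 0.069968 SGD

MXN/SGD = 0.069968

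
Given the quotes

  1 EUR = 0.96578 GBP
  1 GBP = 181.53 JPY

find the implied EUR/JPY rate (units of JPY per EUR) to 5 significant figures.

EUR/JPY = 175.32

1 EUR × 0.96578 = 0.96578 GBP
0.96578 GBP × 181.53 = 175.318 JPY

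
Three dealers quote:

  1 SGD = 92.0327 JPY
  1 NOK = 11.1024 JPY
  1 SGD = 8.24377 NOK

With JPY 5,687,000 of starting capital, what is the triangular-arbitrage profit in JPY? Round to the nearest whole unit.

Profitable loop is JPY → NOK → SGD → JPY:
JPY 5,687,000 ÷ 11.1024 = NOK 512,231.59
NOK 512,231.59 ÷ 8.24377 = SGD 62,135.60
SGD 62,135.60 × 92.0327 = JPY 5,718,507
Profit = JPY 5,718,507 − JPY 5,687,000

Profit: JPY 31,507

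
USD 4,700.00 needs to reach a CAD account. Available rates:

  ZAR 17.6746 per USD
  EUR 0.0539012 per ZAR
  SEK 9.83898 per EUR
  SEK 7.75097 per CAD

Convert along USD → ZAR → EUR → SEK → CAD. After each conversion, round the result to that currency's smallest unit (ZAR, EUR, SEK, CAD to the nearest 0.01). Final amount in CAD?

CAD 5,683.82

USD 4,700.00 × 17.6746 = ZAR 83,070.62
ZAR 83,070.62 × 0.0539012 = EUR 4,477.61
EUR 4,477.61 × 9.83898 = SEK 44,055.12
SEK 44,055.12 ÷ 7.75097 = CAD 5,683.82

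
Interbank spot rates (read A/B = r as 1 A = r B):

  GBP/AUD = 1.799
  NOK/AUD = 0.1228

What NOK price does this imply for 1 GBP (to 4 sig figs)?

GBP/NOK = 14.65

1 GBP × 1.799 = 1.799 AUD
1.799 AUD ÷ 0.1228 = 14.6498 NOK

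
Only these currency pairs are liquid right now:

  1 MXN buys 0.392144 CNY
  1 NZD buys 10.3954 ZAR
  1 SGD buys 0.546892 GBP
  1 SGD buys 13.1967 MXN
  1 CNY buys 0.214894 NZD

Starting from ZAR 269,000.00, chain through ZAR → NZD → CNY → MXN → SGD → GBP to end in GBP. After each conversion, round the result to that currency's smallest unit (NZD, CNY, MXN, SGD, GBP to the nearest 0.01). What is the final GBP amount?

ZAR 269,000.00 ÷ 10.3954 = NZD 25,876.83
NZD 25,876.83 ÷ 0.214894 = CNY 120,416.72
CNY 120,416.72 ÷ 0.392144 = MXN 307,072.71
MXN 307,072.71 ÷ 13.1967 = SGD 23,268.90
SGD 23,268.90 × 0.546892 = GBP 12,725.58

GBP 12,725.58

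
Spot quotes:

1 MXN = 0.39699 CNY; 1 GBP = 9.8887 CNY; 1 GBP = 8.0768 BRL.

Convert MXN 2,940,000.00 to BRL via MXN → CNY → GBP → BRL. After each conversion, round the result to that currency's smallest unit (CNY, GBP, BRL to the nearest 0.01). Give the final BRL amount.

MXN 2,940,000.00 × 0.39699 = CNY 1,167,150.60
CNY 1,167,150.60 ÷ 9.8887 = GBP 118,028.72
GBP 118,028.72 × 8.0768 = BRL 953,294.37

BRL 953,294.37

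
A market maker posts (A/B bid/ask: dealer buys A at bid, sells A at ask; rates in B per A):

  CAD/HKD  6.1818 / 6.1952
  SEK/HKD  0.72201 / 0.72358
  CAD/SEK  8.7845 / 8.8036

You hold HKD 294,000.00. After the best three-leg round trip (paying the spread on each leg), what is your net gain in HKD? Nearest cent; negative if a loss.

Net profit: HKD 6,990.13

Best loop HKD → CAD → SEK → HKD:
HKD 294,000.00 ÷ 6.1952 (buy CAD at ask) = CAD 47,456.10
CAD 47,456.10 × 8.7845 (sell CAD at bid) = SEK 416,878.07
SEK 416,878.07 × 0.72201 (sell SEK at bid) = HKD 300,990.13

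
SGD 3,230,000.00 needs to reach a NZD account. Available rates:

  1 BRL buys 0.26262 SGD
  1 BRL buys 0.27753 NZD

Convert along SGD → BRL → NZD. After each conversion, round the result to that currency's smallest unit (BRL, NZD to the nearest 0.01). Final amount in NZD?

NZD 3,413,380.17

SGD 3,230,000.00 ÷ 0.26262 = BRL 12,299,139.44
BRL 12,299,139.44 × 0.27753 = NZD 3,413,380.17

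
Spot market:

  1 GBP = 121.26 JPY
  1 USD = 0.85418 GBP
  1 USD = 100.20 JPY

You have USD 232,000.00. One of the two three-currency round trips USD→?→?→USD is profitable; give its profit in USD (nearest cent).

Profit: USD 7,821.01

Profitable loop is USD → GBP → JPY → USD:
USD 232,000.00 × 0.85418 = GBP 198,169.76
GBP 198,169.76 × 121.26 = JPY 24,030,065
JPY 24,030,065 ÷ 100.20 = USD 239,821.01
Profit = USD 239,821.01 − USD 232,000.00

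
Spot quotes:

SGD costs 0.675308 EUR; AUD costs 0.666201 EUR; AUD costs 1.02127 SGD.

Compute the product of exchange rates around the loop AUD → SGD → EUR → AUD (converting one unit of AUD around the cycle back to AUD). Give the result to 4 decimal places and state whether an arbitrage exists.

1.0352 (arbitrage exists)

Around AUD → SGD → EUR → AUD: 1 × 1.02127 × 0.675308 ÷ 0.666201 = 1.035231
Product > 1; profitable direction is AUD → SGD → EUR → AUD.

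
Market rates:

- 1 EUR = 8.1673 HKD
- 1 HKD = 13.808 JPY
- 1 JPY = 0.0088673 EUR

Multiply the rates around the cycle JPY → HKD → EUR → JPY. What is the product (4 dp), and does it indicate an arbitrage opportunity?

Around JPY → HKD → EUR → JPY: 1 ÷ 13.808 ÷ 8.1673 ÷ 0.0088673 = 0.999998
Product ≈ 1 (deviation 0.000%, within rounding noise).

1.0000 (no arbitrage)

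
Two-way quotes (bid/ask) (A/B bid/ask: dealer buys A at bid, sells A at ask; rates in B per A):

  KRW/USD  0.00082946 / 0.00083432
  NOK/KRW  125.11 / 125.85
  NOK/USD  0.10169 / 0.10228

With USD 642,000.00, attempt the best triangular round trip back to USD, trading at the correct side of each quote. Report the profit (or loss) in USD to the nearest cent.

Net profit: USD 9,376.04

Best loop USD → NOK → KRW → USD:
USD 642,000.00 ÷ 0.10228 (buy NOK at ask) = NOK 6,276,886.98
NOK 6,276,886.98 × 125.11 (sell NOK at bid) = KRW 785,301,330
KRW 785,301,330 × 0.00082946 (sell KRW at bid) = USD 651,376.04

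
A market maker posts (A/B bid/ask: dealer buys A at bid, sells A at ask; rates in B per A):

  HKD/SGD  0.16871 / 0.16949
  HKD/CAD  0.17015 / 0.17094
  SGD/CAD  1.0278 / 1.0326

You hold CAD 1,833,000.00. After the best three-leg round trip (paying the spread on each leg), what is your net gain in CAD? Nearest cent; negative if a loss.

Best loop CAD → HKD → SGD → CAD:
CAD 1,833,000.00 ÷ 0.17094 (buy HKD at ask) = HKD 10,723,060.72
HKD 10,723,060.72 × 0.16871 (sell HKD at bid) = SGD 1,809,087.57
SGD 1,809,087.57 × 1.0278 (sell SGD at bid) = CAD 1,859,380.21

Net profit: CAD 26,380.21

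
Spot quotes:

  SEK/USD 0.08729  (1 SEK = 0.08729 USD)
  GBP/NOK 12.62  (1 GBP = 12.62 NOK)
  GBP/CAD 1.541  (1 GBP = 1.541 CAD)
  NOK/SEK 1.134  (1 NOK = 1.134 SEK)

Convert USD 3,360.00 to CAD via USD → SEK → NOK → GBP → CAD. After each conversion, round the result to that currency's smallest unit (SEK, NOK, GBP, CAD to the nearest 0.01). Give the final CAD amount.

CAD 4,144.81

USD 3,360.00 ÷ 0.08729 = SEK 38,492.38
SEK 38,492.38 ÷ 1.134 = NOK 33,943.90
NOK 33,943.90 ÷ 12.62 = GBP 2,689.69
GBP 2,689.69 × 1.541 = CAD 4,144.81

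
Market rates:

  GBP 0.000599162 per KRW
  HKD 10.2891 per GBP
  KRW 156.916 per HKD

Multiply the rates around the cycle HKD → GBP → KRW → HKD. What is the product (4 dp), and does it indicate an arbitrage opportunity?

1.0337 (arbitrage exists)

Around HKD → GBP → KRW → HKD: 1 ÷ 10.2891 ÷ 0.000599162 ÷ 156.916 = 1.033740
Product > 1; profitable direction is HKD → GBP → KRW → HKD.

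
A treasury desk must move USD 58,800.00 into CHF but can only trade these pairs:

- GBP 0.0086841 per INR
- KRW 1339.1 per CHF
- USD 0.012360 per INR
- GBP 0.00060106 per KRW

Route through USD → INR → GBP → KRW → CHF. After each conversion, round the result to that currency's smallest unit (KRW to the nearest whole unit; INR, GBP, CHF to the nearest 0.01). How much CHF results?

USD 58,800.00 ÷ 0.012360 = INR 4,757,281.55
INR 4,757,281.55 × 0.0086841 = GBP 41,312.71
GBP 41,312.71 ÷ 0.00060106 = KRW 68,733,088
KRW 68,733,088 ÷ 1339.1 = CHF 51,327.82

CHF 51,327.82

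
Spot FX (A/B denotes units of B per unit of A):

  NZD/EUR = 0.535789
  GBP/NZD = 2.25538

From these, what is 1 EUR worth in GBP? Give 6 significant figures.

1 EUR ÷ 0.535789 = 1.86641 NZD
1.86641 NZD ÷ 2.25538 = 0.827535 GBP

EUR/GBP = 0.827535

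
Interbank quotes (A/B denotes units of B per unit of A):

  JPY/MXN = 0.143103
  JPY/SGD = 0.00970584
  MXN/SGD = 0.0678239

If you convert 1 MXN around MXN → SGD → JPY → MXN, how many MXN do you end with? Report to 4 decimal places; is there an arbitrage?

Around MXN → SGD → JPY → MXN: 1 × 0.0678239 ÷ 0.00970584 × 0.143103 = 0.999996
Product ≈ 1 (deviation 0.000%, within rounding noise).

1.0000 (no arbitrage)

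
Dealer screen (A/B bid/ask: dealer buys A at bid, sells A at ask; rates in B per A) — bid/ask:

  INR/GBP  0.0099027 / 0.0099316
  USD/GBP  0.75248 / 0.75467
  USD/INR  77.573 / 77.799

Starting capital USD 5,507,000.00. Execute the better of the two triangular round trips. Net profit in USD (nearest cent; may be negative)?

Best loop USD → INR → GBP → USD:
USD 5,507,000.00 × 77.573 (sell USD at bid) = INR 427,194,511.00
INR 427,194,511.00 × 0.0099027 (sell INR at bid) = GBP 4,230,379.08
GBP 4,230,379.08 ÷ 0.75467 (buy USD at ask) = USD 5,605,601.24

Net profit: USD 98,601.24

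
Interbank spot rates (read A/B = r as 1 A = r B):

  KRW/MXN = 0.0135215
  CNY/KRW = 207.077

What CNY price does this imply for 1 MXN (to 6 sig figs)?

MXN/CNY = 0.357144

1 MXN ÷ 0.0135215 = 73.9563 KRW
73.9563 KRW ÷ 207.077 = 0.357144 CNY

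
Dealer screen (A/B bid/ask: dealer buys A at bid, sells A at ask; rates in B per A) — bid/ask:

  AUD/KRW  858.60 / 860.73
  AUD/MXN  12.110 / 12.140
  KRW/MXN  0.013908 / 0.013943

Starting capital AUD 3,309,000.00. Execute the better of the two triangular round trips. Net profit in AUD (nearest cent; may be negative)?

Net profit: AUD 30,010.18

Best loop AUD → MXN → KRW → AUD:
AUD 3,309,000.00 × 12.110 (sell AUD at bid) = MXN 40,071,990.00
MXN 40,071,990.00 ÷ 0.013943 (buy KRW at ask) = KRW 2,873,986,230
KRW 2,873,986,230 ÷ 860.73 (buy AUD at ask) = AUD 3,339,010.18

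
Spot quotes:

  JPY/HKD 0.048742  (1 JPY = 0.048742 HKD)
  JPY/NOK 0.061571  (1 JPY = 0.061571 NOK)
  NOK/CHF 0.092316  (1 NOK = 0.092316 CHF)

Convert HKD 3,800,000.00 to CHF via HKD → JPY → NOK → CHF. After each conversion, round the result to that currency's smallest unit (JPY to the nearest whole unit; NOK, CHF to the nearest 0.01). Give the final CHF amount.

HKD 3,800,000.00 ÷ 0.048742 = JPY 77,961,512
JPY 77,961,512 × 0.061571 = NOK 4,800,168.26
NOK 4,800,168.26 × 0.092316 = CHF 443,132.33

CHF 443,132.33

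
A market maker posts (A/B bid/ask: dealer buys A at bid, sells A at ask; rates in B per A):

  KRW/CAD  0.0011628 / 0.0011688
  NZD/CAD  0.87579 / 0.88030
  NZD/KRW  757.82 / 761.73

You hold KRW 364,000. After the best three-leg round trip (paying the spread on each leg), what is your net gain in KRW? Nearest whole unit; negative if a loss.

Net profit: KRW 369

Best loop KRW → CAD → NZD → KRW:
KRW 364,000 × 0.0011628 (sell KRW at bid) = CAD 423.26
CAD 423.26 ÷ 0.88030 (buy NZD at ask) = NZD 480.81
NZD 480.81 × 757.82 (sell NZD at bid) = KRW 364,369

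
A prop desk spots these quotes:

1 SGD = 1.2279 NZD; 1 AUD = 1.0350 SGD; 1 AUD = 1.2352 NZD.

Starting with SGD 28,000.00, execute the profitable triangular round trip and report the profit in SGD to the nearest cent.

Profitable loop is SGD → NZD → AUD → SGD:
SGD 28,000.00 × 1.2279 = NZD 34,381.20
NZD 34,381.20 ÷ 1.2352 = AUD 27,834.52
AUD 27,834.52 × 1.0350 = SGD 28,808.73
Profit = SGD 28,808.73 − SGD 28,000.00

Profit: SGD 808.73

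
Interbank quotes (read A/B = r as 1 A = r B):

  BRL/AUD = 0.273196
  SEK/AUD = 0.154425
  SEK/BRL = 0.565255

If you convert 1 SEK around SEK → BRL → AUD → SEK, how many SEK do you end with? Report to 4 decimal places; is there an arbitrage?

1.0000 (no arbitrage)

Around SEK → BRL → AUD → SEK: 1 × 0.565255 × 0.273196 ÷ 0.154425 = 1.000003
Product ≈ 1 (deviation 0.000%, within rounding noise).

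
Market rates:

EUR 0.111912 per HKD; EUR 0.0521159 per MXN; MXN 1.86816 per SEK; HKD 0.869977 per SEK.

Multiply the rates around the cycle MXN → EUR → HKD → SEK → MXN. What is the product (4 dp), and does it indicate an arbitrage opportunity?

Around MXN → EUR → HKD → SEK → MXN: 1 × 0.0521159 ÷ 0.111912 ÷ 0.869977 × 1.86816 = 1.000000
Product ≈ 1 (deviation 0.000%, within rounding noise).

1.0000 (no arbitrage)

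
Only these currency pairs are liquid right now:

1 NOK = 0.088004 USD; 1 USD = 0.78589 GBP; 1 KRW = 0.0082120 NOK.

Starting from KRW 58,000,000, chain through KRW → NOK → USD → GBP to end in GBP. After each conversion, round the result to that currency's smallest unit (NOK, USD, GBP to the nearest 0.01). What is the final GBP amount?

KRW 58,000,000 × 0.0082120 = NOK 476,296.00
NOK 476,296.00 × 0.088004 = USD 41,915.95
USD 41,915.95 × 0.78589 = GBP 32,941.33

GBP 32,941.33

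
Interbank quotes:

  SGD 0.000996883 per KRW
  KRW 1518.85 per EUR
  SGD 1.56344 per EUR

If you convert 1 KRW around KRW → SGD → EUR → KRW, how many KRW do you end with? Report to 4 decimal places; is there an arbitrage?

0.9685 (arbitrage exists)

Around KRW → SGD → EUR → KRW: 1 × 0.000996883 ÷ 1.56344 × 1518.85 = 0.968451
Product < 1; profitable direction is KRW → EUR → SGD → KRW.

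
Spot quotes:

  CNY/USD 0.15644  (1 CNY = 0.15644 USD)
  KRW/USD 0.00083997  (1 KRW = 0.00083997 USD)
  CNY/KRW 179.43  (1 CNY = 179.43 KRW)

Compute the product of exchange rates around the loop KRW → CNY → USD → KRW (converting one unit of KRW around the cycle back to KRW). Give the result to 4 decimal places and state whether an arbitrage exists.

1.0380 (arbitrage exists)

Around KRW → CNY → USD → KRW: 1 ÷ 179.43 × 0.15644 ÷ 0.00083997 = 1.037980
Product > 1; profitable direction is KRW → CNY → USD → KRW.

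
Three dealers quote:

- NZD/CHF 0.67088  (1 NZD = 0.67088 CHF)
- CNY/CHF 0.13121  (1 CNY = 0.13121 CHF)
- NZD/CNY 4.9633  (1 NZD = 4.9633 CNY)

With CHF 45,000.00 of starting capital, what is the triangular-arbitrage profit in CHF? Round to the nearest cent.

Profit: CHF 1,357.49

Profitable loop is CHF → CNY → NZD → CHF:
CHF 45,000.00 ÷ 0.13121 = CNY 342,961.66
CNY 342,961.66 ÷ 4.9633 = NZD 69,099.52
NZD 69,099.52 × 0.67088 = CHF 46,357.49
Profit = CHF 46,357.49 − CHF 45,000.00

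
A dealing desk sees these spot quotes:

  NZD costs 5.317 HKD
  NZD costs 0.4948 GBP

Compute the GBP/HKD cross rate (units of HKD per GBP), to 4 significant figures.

1 GBP ÷ 0.4948 = 2.02102 NZD
2.02102 NZD × 5.317 = 10.7458 HKD

GBP/HKD = 10.75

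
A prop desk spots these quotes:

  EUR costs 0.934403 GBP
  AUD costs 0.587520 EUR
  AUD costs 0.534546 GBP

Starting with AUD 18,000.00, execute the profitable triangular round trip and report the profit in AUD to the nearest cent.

Profitable loop is AUD → EUR → GBP → AUD:
AUD 18,000.00 × 0.587520 = EUR 10,575.36
EUR 10,575.36 × 0.934403 = GBP 9,881.65
GBP 9,881.65 ÷ 0.534546 = AUD 18,486.06
Profit = AUD 18,486.06 − AUD 18,000.00

Profit: AUD 486.06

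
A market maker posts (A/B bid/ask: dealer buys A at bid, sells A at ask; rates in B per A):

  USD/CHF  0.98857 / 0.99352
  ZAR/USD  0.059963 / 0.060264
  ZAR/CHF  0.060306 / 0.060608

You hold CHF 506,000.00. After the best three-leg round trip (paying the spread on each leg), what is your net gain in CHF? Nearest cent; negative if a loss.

Best loop CHF → USD → ZAR → CHF:
CHF 506,000.00 ÷ 0.99352 (buy USD at ask) = USD 509,300.27
USD 509,300.27 ÷ 0.060264 (buy ZAR at ask) = ZAR 8,451,152.69
ZAR 8,451,152.69 × 0.060306 (sell ZAR at bid) = CHF 509,655.21

Net profit: CHF 3,655.21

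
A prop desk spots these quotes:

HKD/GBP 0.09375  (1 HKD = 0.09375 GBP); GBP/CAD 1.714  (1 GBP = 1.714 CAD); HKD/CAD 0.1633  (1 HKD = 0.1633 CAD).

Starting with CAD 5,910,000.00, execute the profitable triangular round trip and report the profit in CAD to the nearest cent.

Profit: CAD 96,086.35

Profitable loop is CAD → GBP → HKD → CAD:
CAD 5,910,000.00 ÷ 1.714 = GBP 3,448,074.68
GBP 3,448,074.68 ÷ 0.09375 = HKD 36,779,463.24
HKD 36,779,463.24 × 0.1633 = CAD 6,006,086.35
Profit = CAD 6,006,086.35 − CAD 5,910,000.00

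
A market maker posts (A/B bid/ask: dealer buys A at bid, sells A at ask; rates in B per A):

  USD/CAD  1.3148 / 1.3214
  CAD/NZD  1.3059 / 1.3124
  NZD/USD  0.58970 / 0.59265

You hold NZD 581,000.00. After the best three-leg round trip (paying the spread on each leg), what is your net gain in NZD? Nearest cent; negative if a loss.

Best loop NZD → USD → CAD → NZD:
NZD 581,000.00 × 0.58970 (sell NZD at bid) = USD 342,615.70
USD 342,615.70 × 1.3148 (sell USD at bid) = CAD 450,471.12
CAD 450,471.12 × 1.3059 (sell CAD at bid) = NZD 588,270.24

Net profit: NZD 7,270.24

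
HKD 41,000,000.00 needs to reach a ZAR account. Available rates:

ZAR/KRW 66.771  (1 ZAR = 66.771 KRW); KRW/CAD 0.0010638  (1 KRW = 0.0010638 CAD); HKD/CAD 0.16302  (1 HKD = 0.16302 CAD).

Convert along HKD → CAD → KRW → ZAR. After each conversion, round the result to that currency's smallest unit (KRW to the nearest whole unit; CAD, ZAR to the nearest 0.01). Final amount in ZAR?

HKD 41,000,000.00 × 0.16302 = CAD 6,683,820.00
CAD 6,683,820.00 ÷ 0.0010638 = KRW 6,282,966,723
KRW 6,282,966,723 ÷ 66.771 = ZAR 94,097,238.67

ZAR 94,097,238.67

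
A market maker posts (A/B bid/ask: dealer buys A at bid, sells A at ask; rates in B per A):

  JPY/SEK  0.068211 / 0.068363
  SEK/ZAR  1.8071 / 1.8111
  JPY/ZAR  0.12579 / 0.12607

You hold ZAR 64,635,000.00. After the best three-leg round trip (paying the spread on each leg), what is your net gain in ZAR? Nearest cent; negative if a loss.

Best loop ZAR → SEK → JPY → ZAR:
ZAR 64,635,000.00 ÷ 1.8111 (buy SEK at ask) = SEK 35,688,255.76
SEK 35,688,255.76 ÷ 0.068363 (buy JPY at ask) = JPY 522,040,515
JPY 522,040,515 × 0.12579 (sell JPY at bid) = ZAR 65,667,476.44

Net profit: ZAR 1,032,476.44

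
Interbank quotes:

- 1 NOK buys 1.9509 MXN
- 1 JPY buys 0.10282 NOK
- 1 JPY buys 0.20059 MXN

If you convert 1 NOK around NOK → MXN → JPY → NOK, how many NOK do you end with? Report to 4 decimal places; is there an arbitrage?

1.0000 (no arbitrage)

Around NOK → MXN → JPY → NOK: 1 × 1.9509 ÷ 0.20059 × 0.10282 = 1.000008
Product ≈ 1 (deviation 0.001%, within rounding noise).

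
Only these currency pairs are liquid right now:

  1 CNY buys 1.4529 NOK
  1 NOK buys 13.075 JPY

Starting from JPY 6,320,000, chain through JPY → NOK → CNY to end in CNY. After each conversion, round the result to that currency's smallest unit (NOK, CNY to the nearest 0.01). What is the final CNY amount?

CNY 332,689.93

JPY 6,320,000 ÷ 13.075 = NOK 483,365.20
NOK 483,365.20 ÷ 1.4529 = CNY 332,689.93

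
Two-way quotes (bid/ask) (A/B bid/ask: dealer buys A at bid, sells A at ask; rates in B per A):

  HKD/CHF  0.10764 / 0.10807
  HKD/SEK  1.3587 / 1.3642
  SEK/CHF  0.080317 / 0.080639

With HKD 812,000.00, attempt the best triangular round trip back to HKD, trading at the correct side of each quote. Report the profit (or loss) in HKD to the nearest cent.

Net profit: HKD 7,939.73

Best loop HKD → SEK → CHF → HKD:
HKD 812,000.00 × 1.3587 (sell HKD at bid) = SEK 1,103,264.40
SEK 1,103,264.40 × 0.080317 (sell SEK at bid) = CHF 88,610.89
CHF 88,610.89 ÷ 0.10807 (buy HKD at ask) = HKD 819,939.73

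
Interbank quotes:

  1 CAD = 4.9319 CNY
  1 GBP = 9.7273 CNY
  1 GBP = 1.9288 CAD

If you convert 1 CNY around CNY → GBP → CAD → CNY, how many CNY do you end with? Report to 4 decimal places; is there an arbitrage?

Around CNY → GBP → CAD → CNY: 1 ÷ 9.7273 × 1.9288 × 4.9319 = 0.977933
Product < 1; profitable direction is CNY → CAD → GBP → CNY.

0.9779 (arbitrage exists)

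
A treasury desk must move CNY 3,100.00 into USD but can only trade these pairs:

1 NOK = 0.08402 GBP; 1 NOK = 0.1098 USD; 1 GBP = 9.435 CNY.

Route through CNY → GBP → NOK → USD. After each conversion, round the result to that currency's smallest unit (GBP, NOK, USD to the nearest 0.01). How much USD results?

CNY 3,100.00 ÷ 9.435 = GBP 328.56
GBP 328.56 ÷ 0.08402 = NOK 3,910.50
NOK 3,910.50 × 0.1098 = USD 429.37

USD 429.37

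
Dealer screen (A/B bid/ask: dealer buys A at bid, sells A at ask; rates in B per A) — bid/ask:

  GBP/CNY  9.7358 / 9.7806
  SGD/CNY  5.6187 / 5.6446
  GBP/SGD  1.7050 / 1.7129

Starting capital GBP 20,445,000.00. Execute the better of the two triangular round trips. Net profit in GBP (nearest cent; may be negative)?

Best loop GBP → CNY → SGD → GBP:
GBP 20,445,000.00 × 9.7358 (sell GBP at bid) = CNY 199,048,431.00
CNY 199,048,431.00 ÷ 5.6446 (buy SGD at ask) = SGD 35,263,513.98
SGD 35,263,513.98 ÷ 1.7129 (buy GBP at ask) = GBP 20,587,024.33

Net profit: GBP 142,024.33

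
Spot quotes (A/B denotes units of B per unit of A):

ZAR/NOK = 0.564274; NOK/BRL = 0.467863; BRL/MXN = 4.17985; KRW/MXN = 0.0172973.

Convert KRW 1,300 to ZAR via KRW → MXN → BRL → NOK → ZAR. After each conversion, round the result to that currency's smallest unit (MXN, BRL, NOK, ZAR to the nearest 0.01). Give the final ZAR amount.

KRW 1,300 × 0.0172973 = MXN 22.49
MXN 22.49 ÷ 4.17985 = BRL 5.38
BRL 5.38 ÷ 0.467863 = NOK 11.50
NOK 11.50 ÷ 0.564274 = ZAR 20.38

ZAR 20.38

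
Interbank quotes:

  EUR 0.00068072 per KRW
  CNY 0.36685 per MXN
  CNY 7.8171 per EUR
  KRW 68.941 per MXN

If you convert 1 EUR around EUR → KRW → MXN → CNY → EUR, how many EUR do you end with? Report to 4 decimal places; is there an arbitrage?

Around EUR → KRW → MXN → CNY → EUR: 1 ÷ 0.00068072 ÷ 68.941 × 0.36685 ÷ 7.8171 = 0.999993
Product ≈ 1 (deviation 0.001%, within rounding noise).

1.0000 (no arbitrage)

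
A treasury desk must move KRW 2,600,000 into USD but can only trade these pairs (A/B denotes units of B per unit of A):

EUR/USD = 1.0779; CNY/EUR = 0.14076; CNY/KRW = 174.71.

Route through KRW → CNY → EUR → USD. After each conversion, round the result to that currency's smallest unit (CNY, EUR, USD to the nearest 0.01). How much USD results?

KRW 2,600,000 ÷ 174.71 = CNY 14,881.80
CNY 14,881.80 × 0.14076 = EUR 2,094.76
EUR 2,094.76 × 1.0779 = USD 2,257.94

USD 2,257.94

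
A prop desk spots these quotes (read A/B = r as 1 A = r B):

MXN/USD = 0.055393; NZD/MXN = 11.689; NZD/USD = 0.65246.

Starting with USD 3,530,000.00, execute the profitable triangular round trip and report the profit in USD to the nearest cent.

Profitable loop is USD → MXN → NZD → USD:
USD 3,530,000.00 ÷ 0.055393 = MXN 63,726,463.63
MXN 63,726,463.63 ÷ 11.689 = NZD 5,451,831.95
NZD 5,451,831.95 × 0.65246 = USD 3,557,102.27
Profit = USD 3,557,102.27 − USD 3,530,000.00

Profit: USD 27,102.27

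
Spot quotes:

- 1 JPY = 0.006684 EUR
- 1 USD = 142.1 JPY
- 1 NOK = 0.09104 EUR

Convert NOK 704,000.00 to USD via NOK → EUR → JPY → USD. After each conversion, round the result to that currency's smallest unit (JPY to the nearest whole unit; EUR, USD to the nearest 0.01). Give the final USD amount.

NOK 704,000.00 × 0.09104 = EUR 64,092.16
EUR 64,092.16 ÷ 0.006684 = JPY 9,588,893
JPY 9,588,893 ÷ 142.1 = USD 67,479.89

USD 67,479.89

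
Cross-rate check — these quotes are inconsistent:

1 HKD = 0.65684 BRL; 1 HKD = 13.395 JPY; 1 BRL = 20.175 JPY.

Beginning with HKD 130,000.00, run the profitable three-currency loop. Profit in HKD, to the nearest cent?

Profit: HKD 1,405.32

Profitable loop is HKD → JPY → BRL → HKD:
HKD 130,000.00 × 13.395 = JPY 1,741,350
JPY 1,741,350 ÷ 20.175 = BRL 86,312.27
BRL 86,312.27 ÷ 0.65684 = HKD 131,405.32
Profit = HKD 131,405.32 − HKD 130,000.00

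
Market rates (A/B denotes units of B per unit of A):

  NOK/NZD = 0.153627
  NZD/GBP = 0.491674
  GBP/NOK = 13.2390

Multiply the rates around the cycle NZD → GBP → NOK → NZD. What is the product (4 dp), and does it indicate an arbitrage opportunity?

Around NZD → GBP → NOK → NZD: 1 × 0.491674 × 13.2390 × 0.153627 = 1.000000
Product ≈ 1 (deviation 0.000%, within rounding noise).

1.0000 (no arbitrage)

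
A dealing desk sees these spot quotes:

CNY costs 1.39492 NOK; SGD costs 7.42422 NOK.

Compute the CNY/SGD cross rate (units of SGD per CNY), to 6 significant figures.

CNY/SGD = 0.187888

1 CNY × 1.39492 = 1.39492 NOK
1.39492 NOK ÷ 7.42422 = 0.187888 SGD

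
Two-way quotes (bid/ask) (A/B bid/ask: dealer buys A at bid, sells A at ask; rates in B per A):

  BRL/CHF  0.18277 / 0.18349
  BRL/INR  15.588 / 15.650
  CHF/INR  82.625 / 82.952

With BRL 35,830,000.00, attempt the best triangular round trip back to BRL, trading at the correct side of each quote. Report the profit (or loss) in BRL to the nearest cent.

Best loop BRL → INR → CHF → BRL:
BRL 35,830,000.00 × 15.588 (sell BRL at bid) = INR 558,518,040.00
INR 558,518,040.00 ÷ 82.952 (buy CHF at ask) = CHF 6,733,026.81
CHF 6,733,026.81 ÷ 0.18349 (buy BRL at ask) = BRL 36,694,243.89

Net profit: BRL 864,243.89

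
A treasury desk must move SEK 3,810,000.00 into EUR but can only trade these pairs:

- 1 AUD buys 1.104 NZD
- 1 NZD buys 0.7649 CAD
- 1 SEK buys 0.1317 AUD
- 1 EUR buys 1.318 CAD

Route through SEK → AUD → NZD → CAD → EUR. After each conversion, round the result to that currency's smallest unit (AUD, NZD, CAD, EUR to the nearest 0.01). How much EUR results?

SEK 3,810,000.00 × 0.1317 = AUD 501,777.00
AUD 501,777.00 × 1.104 = NZD 553,961.81
NZD 553,961.81 × 0.7649 = CAD 423,725.39
CAD 423,725.39 ÷ 1.318 = EUR 321,491.19

EUR 321,491.19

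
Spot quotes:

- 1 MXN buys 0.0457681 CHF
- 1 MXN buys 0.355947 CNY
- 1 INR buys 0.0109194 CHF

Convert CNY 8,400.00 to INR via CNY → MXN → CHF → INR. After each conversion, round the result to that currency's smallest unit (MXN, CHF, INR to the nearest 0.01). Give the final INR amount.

INR 98,913.86

CNY 8,400.00 ÷ 0.355947 = MXN 23,599.02
MXN 23,599.02 × 0.0457681 = CHF 1,080.08
CHF 1,080.08 ÷ 0.0109194 = INR 98,913.86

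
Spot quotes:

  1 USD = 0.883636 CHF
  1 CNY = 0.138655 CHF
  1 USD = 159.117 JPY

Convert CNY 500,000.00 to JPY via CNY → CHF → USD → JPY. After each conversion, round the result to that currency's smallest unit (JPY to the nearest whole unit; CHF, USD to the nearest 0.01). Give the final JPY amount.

JPY 12,483,855

CNY 500,000.00 × 0.138655 = CHF 69,327.50
CHF 69,327.50 ÷ 0.883636 = USD 78,457.08
USD 78,457.08 × 159.117 = JPY 12,483,855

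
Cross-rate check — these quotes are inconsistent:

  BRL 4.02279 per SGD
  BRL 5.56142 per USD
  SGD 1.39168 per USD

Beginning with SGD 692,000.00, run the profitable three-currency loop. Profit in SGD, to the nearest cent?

Profitable loop is SGD → BRL → USD → SGD:
SGD 692,000.00 × 4.02279 = BRL 2,783,770.68
BRL 2,783,770.68 ÷ 5.56142 = USD 500,550.34
USD 500,550.34 × 1.39168 = SGD 696,605.90
Profit = SGD 696,605.90 − SGD 692,000.00

Profit: SGD 4,605.90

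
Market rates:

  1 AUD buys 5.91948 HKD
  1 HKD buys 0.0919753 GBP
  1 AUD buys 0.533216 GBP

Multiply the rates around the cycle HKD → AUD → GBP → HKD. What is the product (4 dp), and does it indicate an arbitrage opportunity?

0.9794 (arbitrage exists)

Around HKD → AUD → GBP → HKD: 1 ÷ 5.91948 × 0.533216 ÷ 0.0919753 = 0.979374
Product < 1; profitable direction is HKD → GBP → AUD → HKD.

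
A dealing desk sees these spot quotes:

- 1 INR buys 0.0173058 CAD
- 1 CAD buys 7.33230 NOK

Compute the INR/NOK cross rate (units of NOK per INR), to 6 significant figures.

INR/NOK = 0.126891

1 INR × 0.0173058 = 0.0173058 CAD
0.0173058 CAD × 7.33230 = 0.126891 NOK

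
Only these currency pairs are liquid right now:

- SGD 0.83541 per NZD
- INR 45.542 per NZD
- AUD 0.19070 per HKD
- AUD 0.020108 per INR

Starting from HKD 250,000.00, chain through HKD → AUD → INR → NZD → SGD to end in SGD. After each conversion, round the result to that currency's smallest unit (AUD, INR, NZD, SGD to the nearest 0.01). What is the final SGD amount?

SGD 43,492.00

HKD 250,000.00 × 0.19070 = AUD 47,675.00
AUD 47,675.00 ÷ 0.020108 = INR 2,370,946.89
INR 2,370,946.89 ÷ 45.542 = NZD 52,060.67
NZD 52,060.67 × 0.83541 = SGD 43,492.00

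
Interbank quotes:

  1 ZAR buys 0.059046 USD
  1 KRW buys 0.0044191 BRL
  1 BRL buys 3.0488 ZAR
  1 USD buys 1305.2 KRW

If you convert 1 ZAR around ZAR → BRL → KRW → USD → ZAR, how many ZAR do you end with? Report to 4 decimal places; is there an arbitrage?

0.9631 (arbitrage exists)

Around ZAR → BRL → KRW → USD → ZAR: 1 ÷ 3.0488 ÷ 0.0044191 ÷ 1305.2 ÷ 0.059046 = 0.963096
Product < 1; profitable direction is ZAR → USD → KRW → BRL → ZAR.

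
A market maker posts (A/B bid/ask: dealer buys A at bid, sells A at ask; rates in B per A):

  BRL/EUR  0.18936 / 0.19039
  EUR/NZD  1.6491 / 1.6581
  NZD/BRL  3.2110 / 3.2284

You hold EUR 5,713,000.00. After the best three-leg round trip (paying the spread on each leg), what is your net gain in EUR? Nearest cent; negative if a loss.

Best loop EUR → NZD → BRL → EUR:
EUR 5,713,000.00 × 1.6491 (sell EUR at bid) = NZD 9,421,308.30
NZD 9,421,308.30 × 3.2110 (sell NZD at bid) = BRL 30,251,820.95
BRL 30,251,820.95 × 0.18936 (sell BRL at bid) = EUR 5,728,484.82

Net profit: EUR 15,484.82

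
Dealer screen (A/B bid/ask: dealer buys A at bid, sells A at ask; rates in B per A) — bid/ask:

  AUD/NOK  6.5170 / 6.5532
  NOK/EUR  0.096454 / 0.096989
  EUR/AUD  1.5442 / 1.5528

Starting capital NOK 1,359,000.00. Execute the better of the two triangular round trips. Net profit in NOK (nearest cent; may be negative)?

Best loop NOK → AUD → EUR → NOK:
NOK 1,359,000.00 ÷ 6.5532 (buy AUD at ask) = AUD 207,379.60
AUD 207,379.60 ÷ 1.5528 (buy EUR at ask) = EUR 133,552.04
EUR 133,552.04 ÷ 0.096989 (buy NOK at ask) = NOK 1,376,981.26

Net profit: NOK 17,981.26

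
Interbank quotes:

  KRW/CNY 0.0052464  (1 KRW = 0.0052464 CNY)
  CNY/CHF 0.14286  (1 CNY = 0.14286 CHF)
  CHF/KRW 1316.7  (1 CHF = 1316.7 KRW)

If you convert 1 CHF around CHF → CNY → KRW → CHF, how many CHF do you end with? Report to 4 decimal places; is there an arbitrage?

Around CHF → CNY → KRW → CHF: 1 ÷ 0.14286 ÷ 0.0052464 ÷ 1316.7 = 1.013307
Product > 1; profitable direction is CHF → CNY → KRW → CHF.

1.0133 (arbitrage exists)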